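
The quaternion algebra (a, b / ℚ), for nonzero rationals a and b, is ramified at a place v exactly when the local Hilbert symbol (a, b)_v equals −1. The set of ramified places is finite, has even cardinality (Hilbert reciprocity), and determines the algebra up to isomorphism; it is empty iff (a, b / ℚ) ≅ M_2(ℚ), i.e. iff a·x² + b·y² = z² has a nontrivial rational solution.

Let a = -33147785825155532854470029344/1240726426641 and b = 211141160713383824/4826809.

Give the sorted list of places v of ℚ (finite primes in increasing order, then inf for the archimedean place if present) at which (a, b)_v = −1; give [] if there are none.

[7, 17]

Mod squares: a ≡ -336226, b ≡ 3689. Check v ∈ {∞, 2, 3, 7, 11, 13, 17, 29, 31}.
v=3: a=3^-2·(≡2), b=3^0·(≡2) mod 3; (2|3)=-1, (2|3)=-1; (−1)^{-2·0·1}·(-1)^0·(-1)^-2 = +1.
v=13: a=13^-10·(≡5), b=13^-6·(≡1) mod 13; (5|13)=-1, (1|13)=+1; (−1)^{-10·-6·6}·(-1)^-6·(+1)^-10 = +1.
v=29: a=29^3·(≡5), b=29^2·(≡25) mod 29; (5|29)=+1, (25|29)=+1; (−1)^{3·2·14}·(+1)^2·(+1)^3 = +1.
v=17: a=17^1·(≡6), b=17^1·(≡13) mod 17; (6|17)=-1, (13|17)=+1; (−1)^{1·1·8}·(-1)^1·(+1)^1 = -1.
v=11: a=11^11·(≡1), b=11^6·(≡4) mod 11; (1|11)=+1, (4|11)=+1; (−1)^{11·6·5}·(+1)^6·(+1)^11 = +1.
v=2: v_2(a)=5, v_2(b)=4; units ≡ 7, 1 (mod 8); ε·ε+αω+βω = 1·0+5·0+4·0 ≡ 0  ⇒  (a,b)_2 = +1.
v=∞: -336226 < 0 and 3689 > 0  ⇒  (a,b)_∞ = +1.
v=7: a=7^10·(≡6), b=7^5·(≡4) mod 7; (6|7)=-1, (4|7)=+1; (−1)^{10·5·3}·(-1)^5·(+1)^10 = -1.
v=31: a=31^1·(≡5), b=31^1·(≡27) mod 31; (5|31)=+1, (27|31)=-1; (−1)^{1·1·15}·(+1)^1·(-1)^1 = +1.
|Ram(-336226, 3689)| = 2, even; anisotropic at {7, 17}.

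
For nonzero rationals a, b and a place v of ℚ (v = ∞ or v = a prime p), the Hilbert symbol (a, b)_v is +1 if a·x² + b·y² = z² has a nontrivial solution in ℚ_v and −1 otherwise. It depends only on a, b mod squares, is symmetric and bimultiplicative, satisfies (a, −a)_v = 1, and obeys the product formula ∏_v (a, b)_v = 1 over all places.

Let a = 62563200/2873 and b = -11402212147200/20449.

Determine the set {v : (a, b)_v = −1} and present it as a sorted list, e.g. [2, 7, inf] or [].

(a, b) ≡ (13566, -238) mod (ℚ^×)²; places V = {2, 3, 5, 7, 11, 13, 17, 19, ∞}.
(a,b)_3: α=1, u≡1; β=4, v≡2 (mod 3); (1|3)=+1, (2|3)=-1; sign (−1)^0·+1^4·-1^1 = -1.
(a,b)_7: α=3, u≡5; β=1, v≡1 (mod 7); (5|7)=-1, (1|7)=+1; sign (−1)^1·-1^1·+1^3 = +1.
(a,b)_5: α=2, u≡1; β=2, v≡3 (mod 5); (1|5)=+1, (3|5)=-1; sign (−1)^0·+1^2·-1^2 = +1.
(a,b)_19: α=1, u≡6; β=2, v≡4 (mod 19); (6|19)=+1, (4|19)=+1; sign (−1)^0·+1^2·+1^1 = +1.
(a,b)_13: α=-2, u≡6; β=-2, v≡12 (mod 13); (6|13)=-1, (12|13)=+1; sign (−1)^0·-1^-2·+1^-2 = +1.
(a,b)_17: α=-1, u≡13; β=1, v≡5 (mod 17); (13|17)=+1, (5|17)=-1; sign (−1)^0·+1^1·-1^-1 = -1.
(a,b)_∞: sgn(13566)=+, sgn(-238)=−, so +1.
(a,b)_2: α=7, β=17; u≡7, v≡1 (mod 8); ε(u)ε(v)=1·0, αω(v)=7·0, βω(u)=17·0; sum ≡ 0  ⇒  +1.
(a,b)_11: α=0, u≡9; β=-2, v≡4 (mod 11); (9|11)=+1, (4|11)=+1; sign (−1)^0·+1^-2·+1^0 = +1.
(13566, -238 / ℚ) ramifies at {3, 17}: a division algebra.

[3, 17]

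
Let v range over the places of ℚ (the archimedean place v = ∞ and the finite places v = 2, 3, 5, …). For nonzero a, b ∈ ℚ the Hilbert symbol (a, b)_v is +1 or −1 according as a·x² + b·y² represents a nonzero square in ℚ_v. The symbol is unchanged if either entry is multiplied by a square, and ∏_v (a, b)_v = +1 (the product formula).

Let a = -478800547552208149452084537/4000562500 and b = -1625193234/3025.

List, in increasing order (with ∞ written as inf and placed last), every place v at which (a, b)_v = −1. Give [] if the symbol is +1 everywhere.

[2, 7, 29, inf]

(a, b) ≡ (-3857, -7714) mod (ℚ^×)²; places V = {2, 3, 5, 7, 11, 13, 17, 19, 23, 29, ∞}.
(a,b)_2: α=-2, β=1; u≡7, v≡7 (mod 8); ε(u)ε(v)=1·1, αω(v)=-2·0, βω(u)=1·0; sum ≡ 1  ⇒  -1.
(a,b)_29: α=3, u≡15; β=1, v≡28 (mod 29); (15|29)=-1, (28|29)=+1; sign (−1)^0·-1^1·+1^3 = -1.
(a,b)_5: α=-6, u≡3; β=-2, v≡1 (mod 5); (3|5)=-1, (1|5)=+1; sign (−1)^0·-1^-2·+1^-6 = +1.
(a,b)_23: α=-2, u≡22; β=0, v≡5 (mod 23); (22|23)=-1, (5|23)=-1; sign (−1)^0·-1^0·-1^-2 = +1.
(a,b)_17: α=2, u≡15; β=2, v≡8 (mod 17); (15|17)=+1, (8|17)=+1; sign (−1)^0·+1^2·+1^2 = +1.
(a,b)_∞: sgn(-3857)=−, sgn(-7714)=−, so -1.
(a,b)_13: α=2, u≡10; β=0, v≡7 (mod 13); (10|13)=+1, (7|13)=-1; sign (−1)^0·+1^0·-1^2 = +1.
(a,b)_19: α=3, u≡4; β=1, v≡8 (mod 19); (4|19)=+1, (8|19)=-1; sign (−1)^1·+1^1·-1^3 = +1.
(a,b)_7: α=5, u≡1; β=1, v≡1 (mod 7); (1|7)=+1, (1|7)=+1; sign (−1)^1·+1^1·+1^5 = -1.
(a,b)_3: α=20, u≡1; β=6, v≡2 (mod 3); (1|3)=+1, (2|3)=-1; sign (−1)^0·+1^6·-1^20 = +1.
(a,b)_11: α=-2, u≡5; β=-2, v≡2 (mod 11); (5|11)=+1, (2|11)=-1; sign (−1)^0·+1^-2·-1^-2 = +1.
(-3857, -7714 / ℚ) ramifies at {2, 7, 29, ∞}: a division algebra.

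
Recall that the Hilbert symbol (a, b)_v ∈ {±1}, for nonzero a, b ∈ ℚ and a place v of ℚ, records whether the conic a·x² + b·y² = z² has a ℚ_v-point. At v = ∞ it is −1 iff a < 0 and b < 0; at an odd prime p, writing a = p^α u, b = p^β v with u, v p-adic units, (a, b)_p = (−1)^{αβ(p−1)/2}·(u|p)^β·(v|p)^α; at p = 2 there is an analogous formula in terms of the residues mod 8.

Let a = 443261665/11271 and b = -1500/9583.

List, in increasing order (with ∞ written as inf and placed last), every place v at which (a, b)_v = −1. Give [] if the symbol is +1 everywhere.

[2, 3, 5, 7]

Mod squares: a ≡ 15015, b ≡ -105. Check v ∈ {∞, 2, 3, 5, 7, 11, 13, 17, 29, 37}.
v=11: a=11^1·(≡4), b=11^0·(≡9) mod 11; (4|11)=+1, (9|11)=+1; (−1)^{1·0·5}·(+1)^0·(+1)^1 = +1.
v=2: v_2(a)=0, v_2(b)=2; units ≡ 7, 7 (mod 8); ε·ε+αω+βω = 1·1+0·0+2·0 ≡ 1  ⇒  (a,b)_2 = -1.
v=5: a=5^1·(≡3), b=5^3·(≡1) mod 5; (3|5)=-1, (1|5)=+1; (−1)^{1·3·2}·(-1)^3·(+1)^1 = -1.
v=37: a=37^2·(≡16), b=37^-2·(≡13) mod 37; (16|37)=+1, (13|37)=-1; (−1)^{2·-2·18}·(+1)^-2·(-1)^2 = +1.
v=13: a=13^-1·(≡6), b=13^0·(≡4) mod 13; (6|13)=-1, (4|13)=+1; (−1)^{-1·0·6}·(-1)^0·(+1)^-1 = +1.
v=17: a=17^-2·(≡2), b=17^0·(≡11) mod 17; (2|17)=+1, (11|17)=-1; (−1)^{-2·0·8}·(+1)^0·(-1)^-2 = +1.
v=7: a=7^1·(≡3), b=7^-1·(≡3) mod 7; (3|7)=-1, (3|7)=-1; (−1)^{1·-1·3}·(-1)^-1·(-1)^1 = -1.
v=29: a=29^2·(≡1), b=29^0·(≡14) mod 29; (1|29)=+1, (14|29)=-1; (−1)^{2·0·14}·(+1)^0·(-1)^2 = +1.
v=∞: 15015 > 0 and -105 < 0  ⇒  (a,b)_∞ = +1.
v=3: a=3^-1·(≡1), b=3^1·(≡1) mod 3; (1|3)=+1, (1|3)=+1; (−1)^{-1·1·1}·(+1)^1·(+1)^-1 = -1.
Ram(15015, -105) = {2, 3, 5, 7}; no ℚ_2-point on the conic.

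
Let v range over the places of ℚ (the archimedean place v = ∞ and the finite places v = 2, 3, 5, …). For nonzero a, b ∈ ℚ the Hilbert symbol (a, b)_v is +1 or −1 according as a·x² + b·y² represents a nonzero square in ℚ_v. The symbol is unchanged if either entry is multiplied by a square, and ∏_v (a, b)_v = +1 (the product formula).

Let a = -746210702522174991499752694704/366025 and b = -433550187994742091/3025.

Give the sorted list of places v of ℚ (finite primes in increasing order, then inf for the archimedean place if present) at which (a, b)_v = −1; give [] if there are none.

[3, 7, 13, 31, 37, inf]

(a, b) ≡ (-9139, -26691) mod (ℚ^×)²; places V = {2, 3, 5, 7, 11, 13, 19, 31, 37, 41, ∞}.
(a,b)_41: α=2, u≡4; β=1, v≡4 (mod 41); (4|41)=+1, (4|41)=+1; sign (−1)^0·+1^1·+1^2 = +1.
(a,b)_∞: sgn(-9139)=−, sgn(-26691)=−, so -1.
(a,b)_19: α=3, u≡8; β=2, v≡6 (mod 19); (8|19)=-1, (6|19)=+1; sign (−1)^0·-1^2·+1^3 = +1.
(a,b)_13: α=3, u≡9; β=2, v≡7 (mod 13); (9|13)=+1, (7|13)=-1; sign (−1)^0·+1^2·-1^3 = -1.
(a,b)_11: α=-4, u≡7; β=-2, v≡8 (mod 11); (7|11)=-1, (8|11)=-1; sign (−1)^0·-1^-2·-1^-4 = +1.
(a,b)_31: α=2, u≡21; β=1, v≡4 (mod 31); (21|31)=-1, (4|31)=+1; sign (−1)^0·-1^1·+1^2 = -1.
(a,b)_7: α=8, u≡3; β=5, v≡2 (mod 7); (3|7)=-1, (2|7)=+1; sign (−1)^0·-1^5·+1^8 = -1.
(a,b)_3: α=8, u≡2; β=5, v≡1 (mod 3); (2|3)=-1, (1|3)=+1; sign (−1)^0·-1^5·+1^8 = -1.
(a,b)_37: α=3, u≡26; β=2, v≡18 (mod 37); (26|37)=+1, (18|37)=-1; sign (−1)^0·+1^2·-1^3 = -1.
(a,b)_5: α=-2, u≡1; β=-2, v≡4 (mod 5); (1|5)=+1, (4|5)=+1; sign (−1)^0·+1^-2·+1^-2 = +1.
(a,b)_2: α=4, β=0; u≡5, v≡5 (mod 8); ε(u)ε(v)=0·0, αω(v)=4·1, βω(u)=0·1; sum ≡ 0  ⇒  +1.
Ram(-9139, -26691) = {3, 7, 13, 31, 37, ∞}; no ℚ_3-point on the conic.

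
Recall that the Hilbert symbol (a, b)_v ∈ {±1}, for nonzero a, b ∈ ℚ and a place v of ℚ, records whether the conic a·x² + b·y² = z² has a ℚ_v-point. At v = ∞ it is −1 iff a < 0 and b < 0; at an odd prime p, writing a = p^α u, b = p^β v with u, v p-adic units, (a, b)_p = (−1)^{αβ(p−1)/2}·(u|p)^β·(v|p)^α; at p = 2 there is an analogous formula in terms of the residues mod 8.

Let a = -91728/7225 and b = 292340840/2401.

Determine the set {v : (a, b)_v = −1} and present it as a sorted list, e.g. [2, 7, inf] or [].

Mod squares: a ≡ -13, b ≡ 2090. Check v ∈ {∞, 2, 3, 5, 7, 11, 13, 17, 19}.
v=17: a=17^-2·(≡9), b=17^2·(≡15) mod 17; (9|17)=+1, (15|17)=+1; (−1)^{-2·2·8}·(+1)^2·(+1)^-2 = +1.
v=7: a=7^2·(≡4), b=7^-4·(≡1) mod 7; (4|7)=+1, (1|7)=+1; (−1)^{2·-4·3}·(+1)^-4·(+1)^2 = +1.
v=19: a=19^0·(≡16), b=19^1·(≡12) mod 19; (16|19)=+1, (12|19)=-1; (−1)^{0·1·9}·(+1)^1·(-1)^0 = +1.
v=13: a=13^1·(≡12), b=13^0·(≡10) mod 13; (12|13)=+1, (10|13)=+1; (−1)^{1·0·6}·(+1)^0·(+1)^1 = +1.
v=5: a=5^-2·(≡3), b=5^1·(≡3) mod 5; (3|5)=-1, (3|5)=-1; (−1)^{-2·1·2}·(-1)^1·(-1)^-2 = -1.
v=3: a=3^2·(≡2), b=3^0·(≡2) mod 3; (2|3)=-1, (2|3)=-1; (−1)^{2·0·1}·(-1)^0·(-1)^2 = +1.
v=2: v_2(a)=4, v_2(b)=3; units ≡ 3, 5 (mod 8); ε·ε+αω+βω = 1·0+4·1+3·1 ≡ 1  ⇒  (a,b)_2 = -1.
v=11: a=11^0·(≡5), b=11^3·(≡1) mod 11; (5|11)=+1, (1|11)=+1; (−1)^{0·3·5}·(+1)^3·(+1)^0 = +1.
v=∞: -13 < 0 and 2090 > 0  ⇒  (a,b)_∞ = +1.
|Ram(-13, 2090)| = 2, even; anisotropic at {2, 5}.

[2, 5]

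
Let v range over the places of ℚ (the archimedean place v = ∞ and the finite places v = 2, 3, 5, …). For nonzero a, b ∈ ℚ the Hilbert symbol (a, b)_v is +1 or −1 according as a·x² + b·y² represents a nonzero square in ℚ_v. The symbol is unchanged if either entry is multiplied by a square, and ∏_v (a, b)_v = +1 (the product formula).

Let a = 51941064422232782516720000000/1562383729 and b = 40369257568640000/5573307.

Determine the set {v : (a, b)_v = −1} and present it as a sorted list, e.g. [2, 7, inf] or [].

[3, 5]

Mod squares: a ≡ 8855, b ≡ 357. Check v ∈ {∞, 2, 3, 5, 7, 11, 13, 17, 23, 29, 47}.
v=∞: 8855 > 0 and 357 > 0  ⇒  (a,b)_∞ = +1.
v=17: a=17^4·(≡4), b=17^1·(≡9) mod 17; (4|17)=+1, (9|17)=+1; (−1)^{4·1·8}·(+1)^1·(+1)^4 = +1.
v=7: a=7^5·(≡3), b=7^3·(≡1) mod 7; (3|7)=-1, (1|7)=+1; (−1)^{5·3·3}·(-1)^3·(+1)^5 = +1.
v=5: a=5^7·(≡4), b=5^4·(≡2) mod 5; (4|5)=+1, (2|5)=-1; (−1)^{7·4·2}·(+1)^4·(-1)^7 = -1.
v=2: v_2(a)=10, v_2(b)=10; units ≡ 7, 5 (mod 8); ε·ε+αω+βω = 1·0+10·1+10·0 ≡ 0  ⇒  (a,b)_2 = +1.
v=29: a=29^-4·(≡21), b=29^-2·(≡4) mod 29; (21|29)=-1, (4|29)=+1; (−1)^{-4·-2·14}·(-1)^-2·(+1)^-4 = +1.
v=11: a=11^3·(≡6), b=11^2·(≡1) mod 11; (6|11)=-1, (1|11)=+1; (−1)^{3·2·5}·(-1)^2·(+1)^3 = +1.
v=23: a=23^3·(≡17), b=23^2·(≡3) mod 23; (17|23)=-1, (3|23)=+1; (−1)^{3·2·11}·(-1)^2·(+1)^3 = +1.
v=3: a=3^0·(≡2), b=3^-1·(≡2) mod 3; (2|3)=-1, (2|3)=-1; (−1)^{0·-1·1}·(-1)^-1·(-1)^0 = -1.
v=47: a=47^-2·(≡26), b=47^-2·(≡28) mod 47; (26|47)=-1, (28|47)=+1; (−1)^{-2·-2·23}·(-1)^-2·(+1)^-2 = +1.
v=13: a=13^4·(≡5), b=13^2·(≡2) mod 13; (5|13)=-1, (2|13)=-1; (−1)^{4·2·6}·(-1)^2·(-1)^4 = +1.
Ram(8855, 357) = {3, 5}; no ℚ_3-point on the conic.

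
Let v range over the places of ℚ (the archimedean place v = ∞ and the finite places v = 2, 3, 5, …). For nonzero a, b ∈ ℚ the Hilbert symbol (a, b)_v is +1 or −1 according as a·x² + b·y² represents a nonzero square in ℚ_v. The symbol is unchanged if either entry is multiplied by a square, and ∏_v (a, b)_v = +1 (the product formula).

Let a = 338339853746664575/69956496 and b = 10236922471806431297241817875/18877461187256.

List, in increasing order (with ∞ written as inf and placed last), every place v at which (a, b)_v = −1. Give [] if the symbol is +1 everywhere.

(a, b) ≡ (23, 6090) mod (ℚ^×)²; places V = {2, 3, 5, 7, 13, 17, 23, 29, 37, 41, 47, ∞}.
(a,b)_2: α=-4, β=-3; u≡7, v≡5 (mod 8); ε(u)ε(v)=1·0, αω(v)=-4·1, βω(u)=-3·0; sum ≡ 0  ⇒  +1.
(a,b)_29: α=2, u≡24; β=3, v≡23 (mod 29); (24|29)=+1, (23|29)=+1; sign (−1)^0·+1^3·+1^2 = +1.
(a,b)_5: α=2, u≡3; β=3, v≡3 (mod 5); (3|5)=-1, (3|5)=-1; sign (−1)^0·-1^3·-1^2 = -1.
(a,b)_7: α=0, u≡1; β=-5, v≡1 (mod 7); (1|7)=+1, (1|7)=+1; sign (−1)^0·+1^-5·+1^0 = +1.
(a,b)_13: α=2, u≡3; β=2, v≡2 (mod 13); (3|13)=+1, (2|13)=-1; sign (−1)^0·+1^2·-1^2 = +1.
(a,b)_17: α=-2, u≡11; β=-4, v≡4 (mod 17); (11|17)=-1, (4|17)=+1; sign (−1)^0·-1^-4·+1^-2 = +1.
(a,b)_47: α=2, u≡5; β=4, v≡18 (mod 47); (5|47)=-1, (18|47)=+1; sign (−1)^0·-1^4·+1^2 = +1.
(a,b)_23: α=1, u≡8; β=2, v≡16 (mod 23); (8|23)=+1, (16|23)=+1; sign (−1)^0·+1^2·+1^1 = +1.
(a,b)_3: α=-2, u≡2; β=1, v≡2 (mod 3); (2|3)=-1, (2|3)=-1; sign (−1)^0·-1^1·-1^-2 = -1.
(a,b)_37: α=4, u≡6; β=6, v≡8 (mod 37); (6|37)=-1, (8|37)=-1; sign (−1)^0·-1^6·-1^4 = +1.
(a,b)_∞: sgn(23)=+, sgn(6090)=+, so +1.
(a,b)_41: α=-2, u≡39; β=-2, v≡12 (mod 41); (39|41)=+1, (12|41)=-1; sign (−1)^0·+1^-2·-1^-2 = +1.
(23, 6090 / ℚ) ramifies at {3, 5}: a division algebra.

[3, 5]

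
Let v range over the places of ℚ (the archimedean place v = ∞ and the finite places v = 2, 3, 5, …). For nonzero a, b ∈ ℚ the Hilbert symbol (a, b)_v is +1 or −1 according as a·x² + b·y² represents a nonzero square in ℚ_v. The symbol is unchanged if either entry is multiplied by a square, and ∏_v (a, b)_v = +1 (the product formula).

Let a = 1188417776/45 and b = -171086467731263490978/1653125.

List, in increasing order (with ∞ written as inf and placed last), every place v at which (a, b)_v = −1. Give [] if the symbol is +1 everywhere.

Mod squares: a ≡ 20995, b ≡ -2090. Check v ∈ {∞, 2, 3, 5, 7, 11, 13, 17, 19, 23}.
v=17: a=17^1·(≡5), b=17^2·(≡2) mod 17; (5|17)=-1, (2|17)=+1; (−1)^{1·2·8}·(-1)^2·(+1)^1 = +1.
v=11: a=11^0·(≡7), b=11^3·(≡7) mod 11; (7|11)=-1, (7|11)=-1; (−1)^{0·3·5}·(-1)^3·(-1)^0 = -1.
v=2: v_2(a)=4, v_2(b)=1; units ≡ 3, 3 (mod 8); ε·ε+αω+βω = 1·1+4·1+1·1 ≡ 0  ⇒  (a,b)_2 = +1.
v=19: a=19^3·(≡14), b=19^5·(≡16) mod 19; (14|19)=-1, (16|19)=+1; (−1)^{3·5·9}·(-1)^5·(+1)^3 = +1.
v=23: a=23^0·(≡21), b=23^-2·(≡13) mod 23; (21|23)=-1, (13|23)=+1; (−1)^{0·-2·11}·(-1)^-2·(+1)^0 = +1.
v=7: a=7^2·(≡2), b=7^0·(≡6) mod 7; (2|7)=+1, (6|7)=-1; (−1)^{2·0·3}·(+1)^0·(-1)^2 = +1.
v=3: a=3^-2·(≡1), b=3^12·(≡1) mod 3; (1|3)=+1, (1|3)=+1; (−1)^{-2·12·1}·(+1)^12·(+1)^-2 = +1.
v=13: a=13^1·(≡4), b=13^2·(≡3) mod 13; (4|13)=+1, (3|13)=+1; (−1)^{1·2·6}·(+1)^2·(+1)^1 = +1.
v=5: a=5^-1·(≡4), b=5^-5·(≡3) mod 5; (4|5)=+1, (3|5)=-1; (−1)^{-1·-5·2}·(+1)^-5·(-1)^-1 = -1.
v=∞: 20995 > 0 and -2090 < 0  ⇒  (a,b)_∞ = +1.
(20995, -2090 / ℚ) ramifies at {5, 11}: a division algebra.

[5, 11]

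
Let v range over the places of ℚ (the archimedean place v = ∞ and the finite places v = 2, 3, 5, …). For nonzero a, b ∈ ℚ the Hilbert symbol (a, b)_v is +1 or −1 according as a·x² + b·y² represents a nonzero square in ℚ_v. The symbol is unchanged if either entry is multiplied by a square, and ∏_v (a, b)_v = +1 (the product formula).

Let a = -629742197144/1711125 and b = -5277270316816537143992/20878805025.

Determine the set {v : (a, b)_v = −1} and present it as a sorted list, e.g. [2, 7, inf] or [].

(a, b) ≡ (-673630, -62) mod (ℚ^×)²; places V = {2, 3, 5, 13, 19, 23, 31, 41, 47, 53, ∞}.
(a,b)_3: α=-4, u≡2; β=-4, v≡1 (mod 3); (2|3)=-1, (1|3)=+1; sign (−1)^0·-1^-4·+1^-4 = +1.
(a,b)_∞: sgn(-673630)=−, sgn(-62)=−, so -1.
(a,b)_23: α=2, u≡10; β=0, v≡5 (mod 23); (10|23)=-1, (5|23)=-1; sign (−1)^0·-1^0·-1^2 = +1.
(a,b)_53: α=1, u≡28; β=2, v≡13 (mod 53); (28|53)=+1, (13|53)=+1; sign (−1)^0·+1^2·+1^1 = +1.
(a,b)_41: α=1, u≡7; β=2, v≡32 (mod 41); (7|41)=-1, (32|41)=+1; sign (−1)^0·-1^2·+1^1 = +1.
(a,b)_19: α=0, u≡12; β=-2, v≡18 (mod 19); (12|19)=-1, (18|19)=-1; sign (−1)^0·-1^-2·-1^0 = +1.
(a,b)_5: α=-3, u≡4; β=-2, v≡3 (mod 5); (4|5)=+1, (3|5)=-1; sign (−1)^0·+1^-2·-1^-3 = -1.
(a,b)_47: α=2, u≡6; β=4, v≡24 (mod 47); (6|47)=+1, (24|47)=+1; sign (−1)^0·+1^4·+1^2 = +1.
(a,b)_13: α=-2, u≡4; β=-4, v≡1 (mod 13); (4|13)=+1, (1|13)=+1; sign (−1)^0·+1^-4·+1^-2 = +1.
(a,b)_2: α=3, β=3; u≡1, v≡1 (mod 8); ε(u)ε(v)=0·0, αω(v)=3·0, βω(u)=3·0; sum ≡ 0  ⇒  +1.
(a,b)_31: α=1, u≡20; β=5, v≡22 (mod 31); (20|31)=+1, (22|31)=-1; sign (−1)^1·+1^5·-1^1 = +1.
(-673630, -62 / ℚ) ramifies at {5, ∞}: a division algebra.

[5, inf]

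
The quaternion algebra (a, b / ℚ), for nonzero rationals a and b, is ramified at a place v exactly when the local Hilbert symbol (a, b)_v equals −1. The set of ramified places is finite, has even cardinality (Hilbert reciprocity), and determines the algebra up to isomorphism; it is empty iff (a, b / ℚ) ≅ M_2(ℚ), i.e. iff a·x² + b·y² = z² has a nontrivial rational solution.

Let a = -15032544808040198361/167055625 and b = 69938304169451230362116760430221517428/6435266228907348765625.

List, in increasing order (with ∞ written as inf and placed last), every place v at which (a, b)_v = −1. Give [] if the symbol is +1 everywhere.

[3, 37]

(a, b) ≡ (-481, 6837) mod (ℚ^×)²; places V = {2, 3, 5, 7, 11, 13, 17, 23, 37, 43, 47, 53, ∞}.
(a,b)_7: α=0, u≡4; β=-8, v≡6 (mod 7); (4|7)=+1, (6|7)=-1; sign (−1)^0·+1^-8·-1^0 = +1.
(a,b)_2: α=0, β=2; u≡7, v≡5 (mod 8); ε(u)ε(v)=1·0, αω(v)=0·1, βω(u)=2·0; sum ≡ 0  ⇒  +1.
(a,b)_13: α=5, u≡2; β=10, v≡9 (mod 13); (2|13)=-1, (9|13)=+1; sign (−1)^0·-1^10·+1^5 = +1.
(a,b)_5: α=-4, u≡1; β=-6, v≡3 (mod 5); (1|5)=+1, (3|5)=-1; sign (−1)^0·+1^-6·-1^-4 = +1.
(a,b)_43: α=2, u≡40; β=3, v≡22 (mod 43); (40|43)=+1, (22|43)=-1; sign (−1)^0·+1^3·-1^2 = +1.
(a,b)_3: α=6, u≡2; β=11, v≡2 (mod 3); (2|3)=-1, (2|3)=-1; sign (−1)^0·-1^11·-1^6 = -1.
(a,b)_53: α=2, u≡4; β=3, v≡51 (mod 53); (4|53)=+1, (51|53)=-1; sign (−1)^0·+1^3·-1^2 = +1.
(a,b)_23: α=0, u≡6; β=2, v≡4 (mod 23); (6|23)=+1, (4|23)=+1; sign (−1)^0·+1^2·+1^0 = +1.
(a,b)_∞: sgn(-481)=−, sgn(6837)=+, so +1.
(a,b)_47: α=-2, u≡34; β=-4, v≡10 (mod 47); (34|47)=+1, (10|47)=-1; sign (−1)^0·+1^-4·-1^-2 = +1.
(a,b)_37: α=1, u≡14; β=2, v≡13 (mod 37); (14|37)=-1, (13|37)=-1; sign (−1)^0·-1^2·-1^1 = -1.
(a,b)_11: α=-2, u≡3; β=-4, v≡2 (mod 11); (3|11)=+1, (2|11)=-1; sign (−1)^0·+1^-4·-1^-2 = +1.
(a,b)_17: α=2, u≡14; β=4, v≡12 (mod 17); (14|17)=-1, (12|17)=-1; sign (−1)^0·-1^4·-1^2 = +1.
(-481, 6837 / ℚ) ramifies at {3, 37}: a division algebra.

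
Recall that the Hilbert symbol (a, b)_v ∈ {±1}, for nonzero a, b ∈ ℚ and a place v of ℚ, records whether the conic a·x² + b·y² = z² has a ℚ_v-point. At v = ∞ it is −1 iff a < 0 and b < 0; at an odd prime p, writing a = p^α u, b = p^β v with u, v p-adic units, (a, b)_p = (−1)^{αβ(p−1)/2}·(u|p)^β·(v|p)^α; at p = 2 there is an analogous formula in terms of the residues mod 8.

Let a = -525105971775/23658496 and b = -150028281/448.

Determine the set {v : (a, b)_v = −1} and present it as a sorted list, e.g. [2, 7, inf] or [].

[3, 7, 13, 23, 29, inf]

Mod squares: a ≡ -238119, b ≡ -44863. Check v ∈ {∞, 2, 3, 5, 7, 11, 13, 17, 19, 23, 29}.
v=∞: -238119 < 0 and -44863 < 0  ⇒  (a,b)_∞ = -1.
v=7: a=7^1·(≡3), b=7^-1·(≡3) mod 7; (3|7)=-1, (3|7)=-1; (−1)^{1·-1·3}·(-1)^-1·(-1)^1 = -1.
v=17: a=17^1·(≡9), b=17^3·(≡2) mod 17; (9|17)=+1, (2|17)=+1; (−1)^{1·3·8}·(+1)^3·(+1)^1 = +1.
v=19: a=19^-2·(≡3), b=19^0·(≡15) mod 19; (3|19)=-1, (15|19)=-1; (−1)^{-2·0·9}·(-1)^0·(-1)^-2 = +1.
v=2: v_2(a)=-16, v_2(b)=-6; units ≡ 1, 1 (mod 8); ε·ε+αω+βω = 0·0+-16·0+-6·0 ≡ 0  ⇒  (a,b)_2 = +1.
v=13: a=13^0·(≡11), b=13^1·(≡8) mod 13; (11|13)=-1, (8|13)=-1; (−1)^{0·1·6}·(-1)^1·(-1)^0 = -1.
v=29: a=29^1·(≡5), b=29^1·(≡14) mod 29; (5|29)=+1, (14|29)=-1; (−1)^{1·1·14}·(+1)^1·(-1)^1 = -1.
v=5: a=5^2·(≡4), b=5^0·(≡3) mod 5; (4|5)=+1, (3|5)=-1; (−1)^{2·0·2}·(+1)^0·(-1)^2 = +1.
v=3: a=3^7·(≡1), b=3^4·(≡2) mod 3; (1|3)=+1, (2|3)=-1; (−1)^{7·4·1}·(+1)^4·(-1)^7 = -1.
v=23: a=23^1·(≡19), b=23^0·(≡11) mod 23; (19|23)=-1, (11|23)=-1; (−1)^{1·0·11}·(-1)^0·(-1)^1 = -1.
v=11: a=11^2·(≡1), b=11^0·(≡6) mod 11; (1|11)=+1, (6|11)=-1; (−1)^{2·0·5}·(+1)^0·(-1)^2 = +1.
Ram(-238119, -44863) = {3, 7, 13, 23, 29, ∞}; no ℚ_3-point on the conic.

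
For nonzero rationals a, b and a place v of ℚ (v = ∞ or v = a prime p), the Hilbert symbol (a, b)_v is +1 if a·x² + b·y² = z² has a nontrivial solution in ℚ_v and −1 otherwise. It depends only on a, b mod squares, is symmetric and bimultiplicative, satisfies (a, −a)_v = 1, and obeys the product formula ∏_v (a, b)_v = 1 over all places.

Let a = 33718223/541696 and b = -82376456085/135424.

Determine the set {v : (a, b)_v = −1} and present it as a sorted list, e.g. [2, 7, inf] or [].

[2, 5, 7, 47]

Mod squares: a ≡ 47, b ≡ -20754965. Check v ∈ {∞, 2, 3, 5, 7, 11, 23, 31, 37, 47}.
v=11: a=11^4·(≡4), b=11^1·(≡1) mod 11; (4|11)=+1, (1|11)=+1; (−1)^{4·1·5}·(+1)^1·(+1)^4 = +1.
v=5: a=5^0·(≡3), b=5^1·(≡2) mod 5; (3|5)=-1, (2|5)=-1; (−1)^{0·1·2}·(-1)^1·(-1)^0 = -1.
v=7: a=7^2·(≡6), b=7^3·(≡4) mod 7; (6|7)=-1, (4|7)=+1; (−1)^{2·3·3}·(-1)^3·(+1)^2 = -1.
v=3: a=3^0·(≡2), b=3^4·(≡1) mod 3; (2|3)=-1, (1|3)=+1; (−1)^{0·4·1}·(-1)^4·(+1)^0 = +1.
v=∞: 47 > 0 and -20754965 < 0  ⇒  (a,b)_∞ = +1.
v=47: a=47^1·(≡9), b=47^1·(≡21) mod 47; (9|47)=+1, (21|47)=+1; (−1)^{1·1·23}·(+1)^1·(+1)^1 = -1.
v=2: v_2(a)=-10, v_2(b)=-8; units ≡ 7, 3 (mod 8); ε·ε+αω+βω = 1·1+-10·1+-8·0 ≡ 1  ⇒  (a,b)_2 = -1.
v=31: a=31^0·(≡25), b=31^1·(≡15) mod 31; (25|31)=+1, (15|31)=-1; (−1)^{0·1·15}·(+1)^1·(-1)^0 = +1.
v=23: a=23^-2·(≡9), b=23^-2·(≡14) mod 23; (9|23)=+1, (14|23)=-1; (−1)^{-2·-2·11}·(+1)^-2·(-1)^-2 = +1.
v=37: a=37^0·(≡10), b=37^1·(≡30) mod 37; (10|37)=+1, (30|37)=+1; (−1)^{0·1·18}·(+1)^1·(+1)^0 = +1.
(47, -20754965 / ℚ) ramifies at {2, 5, 7, 47}: a division algebra.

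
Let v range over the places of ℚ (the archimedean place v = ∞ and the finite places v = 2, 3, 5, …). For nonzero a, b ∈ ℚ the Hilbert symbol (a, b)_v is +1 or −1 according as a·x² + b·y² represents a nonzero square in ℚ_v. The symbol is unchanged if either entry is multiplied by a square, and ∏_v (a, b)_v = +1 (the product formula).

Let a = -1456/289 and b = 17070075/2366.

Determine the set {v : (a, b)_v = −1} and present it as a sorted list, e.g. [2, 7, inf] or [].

[2, 3, 7, 11]

(a, b) ≡ (-91, 8778) mod (ℚ^×)²; places V = {2, 3, 5, 7, 11, 13, 17, 19, ∞}.
(a,b)_19: α=0, u≡16; β=1, v≡1 (mod 19); (16|19)=+1, (1|19)=+1; sign (−1)^0·+1^1·+1^0 = +1.
(a,b)_11: α=0, u≡6; β=3, v≡10 (mod 11); (6|11)=-1, (10|11)=-1; sign (−1)^0·-1^3·-1^0 = -1.
(a,b)_17: α=-2, u≡6; β=0, v≡6 (mod 17); (6|17)=-1, (6|17)=-1; sign (−1)^0·-1^0·-1^-2 = +1.
(a,b)_13: α=1, u≡6; β=-2, v≡9 (mod 13); (6|13)=-1, (9|13)=+1; sign (−1)^0·-1^-2·+1^1 = +1.
(a,b)_2: α=4, β=-1; u≡5, v≡5 (mod 8); ε(u)ε(v)=0·0, αω(v)=4·1, βω(u)=-1·1; sum ≡ 1  ⇒  -1.
(a,b)_3: α=0, u≡2; β=3, v≡1 (mod 3); (2|3)=-1, (1|3)=+1; sign (−1)^0·-1^3·+1^0 = -1.
(a,b)_7: α=1, u≡1; β=-1, v≡4 (mod 7); (1|7)=+1, (4|7)=+1; sign (−1)^1·+1^-1·+1^1 = -1.
(a,b)_5: α=0, u≡1; β=2, v≡3 (mod 5); (1|5)=+1, (3|5)=-1; sign (−1)^0·+1^2·-1^0 = +1.
(a,b)_∞: sgn(-91)=−, sgn(8778)=+, so +1.
Ram(-91, 8778) = {2, 3, 7, 11}; no ℚ_2-point on the conic.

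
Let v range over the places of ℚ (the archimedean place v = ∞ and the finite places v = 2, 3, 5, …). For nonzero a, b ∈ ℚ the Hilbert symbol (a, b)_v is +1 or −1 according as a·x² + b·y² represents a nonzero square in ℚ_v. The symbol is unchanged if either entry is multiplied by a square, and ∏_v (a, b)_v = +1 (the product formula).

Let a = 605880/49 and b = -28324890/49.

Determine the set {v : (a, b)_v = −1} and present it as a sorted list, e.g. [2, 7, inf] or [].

Mod squares: a ≡ 1870, b ≡ -10. Check v ∈ {∞, 2, 3, 5, 7, 11, 17}.
v=3: a=3^4·(≡1), b=3^4·(≡2) mod 3; (1|3)=+1, (2|3)=-1; (−1)^{4·4·1}·(+1)^4·(-1)^4 = +1.
v=7: a=7^-2·(≡2), b=7^-2·(≡1) mod 7; (2|7)=+1, (1|7)=+1; (−1)^{-2·-2·3}·(+1)^-2·(+1)^-2 = +1.
v=∞: 1870 > 0 and -10 < 0  ⇒  (a,b)_∞ = +1.
v=11: a=11^1·(≡5), b=11^2·(≡9) mod 11; (5|11)=+1, (9|11)=+1; (−1)^{1·2·5}·(+1)^2·(+1)^1 = +1.
v=2: v_2(a)=3, v_2(b)=1; units ≡ 7, 3 (mod 8); ε·ε+αω+βω = 1·1+3·1+1·0 ≡ 0  ⇒  (a,b)_2 = +1.
v=5: a=5^1·(≡4), b=5^1·(≡3) mod 5; (4|5)=+1, (3|5)=-1; (−1)^{1·1·2}·(+1)^1·(-1)^1 = -1.
v=17: a=17^1·(≡13), b=17^2·(≡11) mod 17; (13|17)=+1, (11|17)=-1; (−1)^{1·2·8}·(+1)^2·(-1)^1 = -1.
|Ram(1870, -10)| = 2, even; anisotropic at {5, 17}.

[5, 17]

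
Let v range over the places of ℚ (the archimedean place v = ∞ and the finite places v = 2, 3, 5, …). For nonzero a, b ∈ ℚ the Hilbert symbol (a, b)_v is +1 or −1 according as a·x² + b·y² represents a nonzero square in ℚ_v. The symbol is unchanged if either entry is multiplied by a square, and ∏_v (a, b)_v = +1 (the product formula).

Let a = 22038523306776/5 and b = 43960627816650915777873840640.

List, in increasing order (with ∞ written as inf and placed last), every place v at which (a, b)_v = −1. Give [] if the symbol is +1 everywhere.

[2, 5, 37, 47]

Mod squares: a ≡ 8478964030, b ≡ 10810. Check v ∈ {∞, 2, 3, 5, 7, 17, 19, 23, 29, 37, 43, 47}.
v=19: a=19^2·(≡8), b=19^4·(≡14) mod 19; (8|19)=-1, (14|19)=-1; (−1)^{2·4·9}·(-1)^4·(-1)^2 = +1.
v=∞: 8478964030 > 0 and 10810 > 0  ⇒  (a,b)_∞ = +1.
v=7: a=7^0·(≡5), b=7^2·(≡2) mod 7; (5|7)=-1, (2|7)=+1; (−1)^{0·2·3}·(-1)^2·(+1)^0 = +1.
v=2: v_2(a)=3, v_2(b)=9; units ≡ 7, 5 (mod 8); ε·ε+αω+βω = 1·0+3·1+9·0 ≡ 1  ⇒  (a,b)_2 = -1.
v=3: a=3^2·(≡1), b=3^0·(≡1) mod 3; (1|3)=+1, (1|3)=+1; (−1)^{2·0·1}·(+1)^0·(+1)^2 = +1.
v=43: a=43^1·(≡1), b=43^2·(≡41) mod 43; (1|43)=+1, (41|43)=+1; (−1)^{1·2·21}·(+1)^2·(+1)^1 = +1.
v=17: a=17^1·(≡15), b=17^0·(≡8) mod 17; (15|17)=+1, (8|17)=+1; (−1)^{1·0·8}·(+1)^0·(+1)^1 = +1.
v=23: a=23^1·(≡16), b=23^3·(≡17) mod 23; (16|23)=+1, (17|23)=-1; (−1)^{1·3·11}·(+1)^3·(-1)^1 = +1.
v=5: a=5^-1·(≡1), b=5^1·(≡3) mod 5; (1|5)=+1, (3|5)=-1; (−1)^{-1·1·2}·(+1)^1·(-1)^-1 = -1.
v=29: a=29^1·(≡17), b=29^2·(≡23) mod 29; (17|29)=-1, (23|29)=+1; (−1)^{1·2·14}·(-1)^2·(+1)^1 = +1.
v=37: a=37^1·(≡9), b=37^2·(≡18) mod 37; (9|37)=+1, (18|37)=-1; (−1)^{1·2·18}·(+1)^2·(-1)^1 = -1.
v=47: a=47^1·(≡2), b=47^3·(≡14) mod 47; (2|47)=+1, (14|47)=+1; (−1)^{1·3·23}·(+1)^3·(+1)^1 = -1.
|Ram(8478964030, 10810)| = 4, even; anisotropic at {2, 5, 37, 47}.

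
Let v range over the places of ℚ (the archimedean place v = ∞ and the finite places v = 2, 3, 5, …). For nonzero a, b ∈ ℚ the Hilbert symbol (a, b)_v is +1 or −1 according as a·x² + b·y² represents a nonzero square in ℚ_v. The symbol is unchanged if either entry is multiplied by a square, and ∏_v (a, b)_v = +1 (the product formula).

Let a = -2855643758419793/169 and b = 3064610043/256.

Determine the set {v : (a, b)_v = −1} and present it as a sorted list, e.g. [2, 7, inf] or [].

Mod squares: a ≡ -17, b ≡ 1178243. Check v ∈ {∞, 2, 3, 11, 13, 17, 43, 47, 53}.
v=11: a=11^4·(≡1), b=11^1·(≡10) mod 11; (1|11)=+1, (10|11)=-1; (−1)^{4·1·5}·(+1)^1·(-1)^4 = +1.
v=47: a=47^2·(≡40), b=47^1·(≡7) mod 47; (40|47)=-1, (7|47)=+1; (−1)^{2·1·23}·(-1)^1·(+1)^2 = -1.
v=2: v_2(a)=0, v_2(b)=-8; units ≡ 7, 3 (mod 8); ε·ε+αω+βω = 1·1+0·1+-8·0 ≡ 1  ⇒  (a,b)_2 = -1.
v=∞: -17 < 0 and 1178243 > 0  ⇒  (a,b)_∞ = +1.
v=17: a=17^1·(≡13), b=17^2·(≡12) mod 17; (13|17)=+1, (12|17)=-1; (−1)^{1·2·8}·(+1)^2·(-1)^1 = -1.
v=53: a=53^2·(≡46), b=53^1·(≡7) mod 53; (46|53)=+1, (7|53)=+1; (−1)^{2·1·26}·(+1)^1·(+1)^2 = +1.
v=13: a=13^-2·(≡10), b=13^0·(≡3) mod 13; (10|13)=+1, (3|13)=+1; (−1)^{-2·0·6}·(+1)^0·(+1)^-2 = +1.
v=43: a=43^2·(≡39), b=43^1·(≡24) mod 43; (39|43)=-1, (24|43)=+1; (−1)^{2·1·21}·(-1)^1·(+1)^2 = -1.
v=3: a=3^0·(≡1), b=3^2·(≡2) mod 3; (1|3)=+1, (2|3)=-1; (−1)^{0·2·1}·(+1)^2·(-1)^0 = +1.
|Ram(-17, 1178243)| = 4, even; anisotropic at {2, 17, 43, 47}.

[2, 17, 43, 47]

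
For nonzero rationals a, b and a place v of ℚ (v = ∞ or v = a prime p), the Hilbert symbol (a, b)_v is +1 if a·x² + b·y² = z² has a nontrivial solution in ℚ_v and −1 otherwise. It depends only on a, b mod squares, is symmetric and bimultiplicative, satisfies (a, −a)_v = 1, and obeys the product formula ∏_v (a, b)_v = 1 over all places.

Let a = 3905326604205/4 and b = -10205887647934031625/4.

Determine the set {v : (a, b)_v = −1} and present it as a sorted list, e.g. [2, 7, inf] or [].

(a, b) ≡ (5, -522665) mod (ℚ^×)²; places V = {2, 3, 5, 11, 13, 17, 31, 43, ∞}.
(a,b)_17: α=2, u≡14; β=3, v≡16 (mod 17); (14|17)=-1, (16|17)=+1; sign (−1)^0·-1^3·+1^2 = -1.
(a,b)_43: α=2, u≡12; β=3, v≡23 (mod 43); (12|43)=-1, (23|43)=+1; sign (−1)^0·-1^3·+1^2 = -1.
(a,b)_13: α=2, u≡6; β=3, v≡3 (mod 13); (6|13)=-1, (3|13)=+1; sign (−1)^0·-1^3·+1^2 = -1.
(a,b)_31: α=2, u≡4; β=2, v≡24 (mod 31); (4|31)=+1, (24|31)=-1; sign (−1)^0·+1^2·-1^2 = +1.
(a,b)_11: α=0, u≡1; β=1, v≡3 (mod 11); (1|11)=+1, (3|11)=+1; sign (−1)^0·+1^1·+1^0 = +1.
(a,b)_∞: sgn(5)=+, sgn(-522665)=−, so +1.
(a,b)_5: α=1, u≡4; β=3, v≡3 (mod 5); (4|5)=+1, (3|5)=-1; sign (−1)^0·+1^3·-1^1 = -1.
(a,b)_2: α=-2, β=-2; u≡5, v≡7 (mod 8); ε(u)ε(v)=0·1, αω(v)=-2·0, βω(u)=-2·1; sum ≡ 0  ⇒  +1.
(a,b)_3: α=2, u≡2; β=2, v≡1 (mod 3); (2|3)=-1, (1|3)=+1; sign (−1)^0·-1^2·+1^2 = +1.
Ram(5, -522665) = {5, 13, 17, 43}; no ℚ_5-point on the conic.

[5, 13, 17, 43]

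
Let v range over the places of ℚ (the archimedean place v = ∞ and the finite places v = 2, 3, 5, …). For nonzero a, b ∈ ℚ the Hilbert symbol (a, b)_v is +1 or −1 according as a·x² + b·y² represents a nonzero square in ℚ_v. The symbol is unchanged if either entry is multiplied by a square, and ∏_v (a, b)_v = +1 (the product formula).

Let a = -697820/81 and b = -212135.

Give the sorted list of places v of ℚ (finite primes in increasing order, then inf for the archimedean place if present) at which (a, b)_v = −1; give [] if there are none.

[5, 7, 19, 23, 37, inf]

(a, b) ≡ (-174455, -212135) mod (ℚ^×)²; places V = {2, 3, 5, 7, 11, 19, 23, 29, 37, 41, ∞}.
(a,b)_11: α=0, u≡5; β=1, v≡9 (mod 11); (5|11)=+1, (9|11)=+1; sign (−1)^0·+1^1·+1^0 = +1.
(a,b)_29: α=0, u≡23; β=1, v≡22 (mod 29); (23|29)=+1, (22|29)=+1; sign (−1)^0·+1^1·+1^0 = +1.
(a,b)_7: α=0, u≡6; β=1, v≡5 (mod 7); (6|7)=-1, (5|7)=-1; sign (−1)^0·-1^1·-1^0 = -1.
(a,b)_41: α=1, u≡5; β=0, v≡40 (mod 41); (5|41)=+1, (40|41)=+1; sign (−1)^0·+1^0·+1^1 = +1.
(a,b)_23: α=1, u≡17; β=0, v≡17 (mod 23); (17|23)=-1, (17|23)=-1; sign (−1)^0·-1^0·-1^1 = -1.
(a,b)_2: α=2, β=0; u≡1, v≡1 (mod 8); ε(u)ε(v)=0·0, αω(v)=2·0, βω(u)=0·0; sum ≡ 0  ⇒  +1.
(a,b)_19: α=0, u≡10; β=1, v≡7 (mod 19); (10|19)=-1, (7|19)=+1; sign (−1)^0·-1^1·+1^0 = -1.
(a,b)_5: α=1, u≡1; β=1, v≡3 (mod 5); (1|5)=+1, (3|5)=-1; sign (−1)^0·+1^1·-1^1 = -1.
(a,b)_37: α=1, u≡12; β=0, v≡23 (mod 37); (12|37)=+1, (23|37)=-1; sign (−1)^0·+1^0·-1^1 = -1.
(a,b)_∞: sgn(-174455)=−, sgn(-212135)=−, so -1.
(a,b)_3: α=-4, u≡1; β=0, v≡1 (mod 3); (1|3)=+1, (1|3)=+1; sign (−1)^0·+1^0·+1^-4 = +1.
(-174455, -212135 / ℚ) ramifies at {5, 7, 19, 23, 37, ∞}: a division algebra.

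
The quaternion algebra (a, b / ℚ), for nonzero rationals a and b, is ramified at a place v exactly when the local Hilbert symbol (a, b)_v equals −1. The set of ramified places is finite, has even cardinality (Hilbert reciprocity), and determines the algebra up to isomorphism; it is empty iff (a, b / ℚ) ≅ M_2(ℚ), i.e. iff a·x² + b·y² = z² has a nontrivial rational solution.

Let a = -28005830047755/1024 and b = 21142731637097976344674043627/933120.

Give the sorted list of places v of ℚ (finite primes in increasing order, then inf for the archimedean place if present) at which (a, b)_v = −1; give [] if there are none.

Mod squares: a ≡ -2449955, b ≡ 1615. Check v ∈ {∞, 2, 3, 5, 7, 13, 17, 19, 23, 37, 41}.
v=3: a=3^2·(≡1), b=3^-6·(≡1) mod 3; (1|3)=+1, (1|3)=+1; (−1)^{2·-6·1}·(+1)^-6·(+1)^2 = +1.
v=19: a=19^1·(≡15), b=19^3·(≡4) mod 19; (15|19)=-1, (4|19)=+1; (−1)^{1·3·9}·(-1)^3·(+1)^1 = +1.
v=37: a=37^1·(≡14), b=37^2·(≡24) mod 37; (14|37)=-1, (24|37)=-1; (−1)^{1·2·18}·(-1)^2·(-1)^1 = -1.
v=7: a=7^4·(≡5), b=7^8·(≡6) mod 7; (5|7)=-1, (6|7)=-1; (−1)^{4·8·3}·(-1)^8·(-1)^4 = +1.
v=13: a=13^0·(≡9), b=13^2·(≡3) mod 13; (9|13)=+1, (3|13)=+1; (−1)^{0·2·6}·(+1)^2·(+1)^0 = +1.
v=5: a=5^1·(≡1), b=5^-1·(≡3) mod 5; (1|5)=+1, (3|5)=-1; (−1)^{1·-1·2}·(+1)^-1·(-1)^1 = -1.
v=23: a=23^2·(≡5), b=23^4·(≡5) mod 23; (5|23)=-1, (5|23)=-1; (−1)^{2·4·11}·(-1)^4·(-1)^2 = +1.
v=17: a=17^1·(≡11), b=17^3·(≡10) mod 17; (11|17)=-1, (10|17)=-1; (−1)^{1·3·8}·(-1)^3·(-1)^1 = +1.
v=41: a=41^1·(≡20), b=41^2·(≡31) mod 41; (20|41)=+1, (31|41)=+1; (−1)^{1·2·20}·(+1)^2·(+1)^1 = +1.
v=∞: -2449955 < 0 and 1615 > 0  ⇒  (a,b)_∞ = +1.
v=2: v_2(a)=-10, v_2(b)=-8; units ≡ 5, 7 (mod 8); ε·ε+αω+βω = 0·1+-10·0+-8·1 ≡ 0  ⇒  (a,b)_2 = +1.
Ram(-2449955, 1615) = {5, 37}; no ℚ_5-point on the conic.

[5, 37]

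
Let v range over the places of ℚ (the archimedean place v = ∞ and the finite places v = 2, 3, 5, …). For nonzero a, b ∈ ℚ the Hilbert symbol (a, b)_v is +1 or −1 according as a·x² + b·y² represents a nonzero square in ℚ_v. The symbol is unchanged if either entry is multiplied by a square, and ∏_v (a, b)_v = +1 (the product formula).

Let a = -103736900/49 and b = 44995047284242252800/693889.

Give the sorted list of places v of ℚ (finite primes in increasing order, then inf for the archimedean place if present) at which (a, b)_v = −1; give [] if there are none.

(a, b) ≡ (-1961, 50784017) mod (ℚ^×)²; places V = {2, 3, 5, 7, 17, 19, 23, 29, 37, 47, 53, ∞}.
(a,b)_∞: sgn(-1961)=−, sgn(50784017)=+, so +1.
(a,b)_3: α=0, u≡1; β=2, v≡2 (mod 3); (1|3)=+1, (2|3)=-1; sign (−1)^0·+1^2·-1^0 = +1.
(a,b)_5: α=2, u≡1; β=2, v≡3 (mod 5); (1|5)=+1, (3|5)=-1; sign (−1)^0·+1^2·-1^2 = +1.
(a,b)_47: α=0, u≡45; β=1, v≡27 (mod 47); (45|47)=-1, (27|47)=+1; sign (−1)^0·-1^1·+1^0 = -1.
(a,b)_37: α=1, u≡1; β=3, v≡21 (mod 37); (1|37)=+1, (21|37)=+1; sign (−1)^0·+1^3·+1^1 = +1.
(a,b)_53: α=1, u≡29; β=3, v≡12 (mod 53); (29|53)=+1, (12|53)=-1; sign (−1)^0·+1^3·-1^1 = -1.
(a,b)_29: α=0, u≡8; β=1, v≡15 (mod 29); (8|29)=-1, (15|29)=-1; sign (−1)^0·-1^1·-1^0 = -1.
(a,b)_17: α=0, u≡5; β=-2, v≡16 (mod 17); (5|17)=-1, (16|17)=+1; sign (−1)^0·-1^-2·+1^0 = +1.
(a,b)_23: α=2, u≡7; β=0, v≡17 (mod 23); (7|23)=-1, (17|23)=-1; sign (−1)^0·-1^0·-1^2 = +1.
(a,b)_19: α=0, u≡2; β=1, v≡2 (mod 19); (2|19)=-1, (2|19)=-1; sign (−1)^0·-1^1·-1^0 = -1.
(a,b)_2: α=2, β=10; u≡7, v≡1 (mod 8); ε(u)ε(v)=1·0, αω(v)=2·0, βω(u)=10·0; sum ≡ 0  ⇒  +1.
(a,b)_7: α=-2, u≡6; β=-4, v≡4 (mod 7); (6|7)=-1, (4|7)=+1; sign (−1)^0·-1^-4·+1^-2 = +1.
(-1961, 50784017 / ℚ) ramifies at {19, 29, 47, 53}: a division algebra.

[19, 29, 47, 53]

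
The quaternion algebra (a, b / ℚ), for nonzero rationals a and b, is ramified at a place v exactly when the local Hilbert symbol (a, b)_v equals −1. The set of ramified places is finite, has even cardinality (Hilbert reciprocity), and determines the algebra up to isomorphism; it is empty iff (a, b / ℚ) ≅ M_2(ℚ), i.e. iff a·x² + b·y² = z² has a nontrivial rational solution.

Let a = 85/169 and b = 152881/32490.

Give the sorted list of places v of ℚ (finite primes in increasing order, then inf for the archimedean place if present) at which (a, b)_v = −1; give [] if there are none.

Mod squares: a ≡ 85, b ≡ 10. Check v ∈ {∞, 2, 3, 5, 13, 17, 19, 23}.
v=13: a=13^-2·(≡7), b=13^0·(≡9) mod 13; (7|13)=-1, (9|13)=+1; (−1)^{-2·0·6}·(-1)^0·(+1)^-2 = +1.
v=19: a=19^0·(≡5), b=19^-2·(≡10) mod 19; (5|19)=+1, (10|19)=-1; (−1)^{0·-2·9}·(+1)^-2·(-1)^0 = +1.
v=5: a=5^1·(≡3), b=5^-1·(≡2) mod 5; (3|5)=-1, (2|5)=-1; (−1)^{1·-1·2}·(-1)^-1·(-1)^1 = +1.
v=3: a=3^0·(≡1), b=3^-2·(≡1) mod 3; (1|3)=+1, (1|3)=+1; (−1)^{0·-2·1}·(+1)^-2·(+1)^0 = +1.
v=∞: 85 > 0 and 10 > 0  ⇒  (a,b)_∞ = +1.
v=23: a=23^0·(≡2), b=23^2·(≡19) mod 23; (2|23)=+1, (19|23)=-1; (−1)^{0·2·11}·(+1)^2·(-1)^0 = +1.
v=17: a=17^1·(≡12), b=17^2·(≡12) mod 17; (12|17)=-1, (12|17)=-1; (−1)^{1·2·8}·(-1)^2·(-1)^1 = -1.
v=2: v_2(a)=0, v_2(b)=-1; units ≡ 5, 5 (mod 8); ε·ε+αω+βω = 0·0+0·1+-1·1 ≡ 1  ⇒  (a,b)_2 = -1.
Ram(85, 10) = {2, 17}; no ℚ_2-point on the conic.

[2, 17]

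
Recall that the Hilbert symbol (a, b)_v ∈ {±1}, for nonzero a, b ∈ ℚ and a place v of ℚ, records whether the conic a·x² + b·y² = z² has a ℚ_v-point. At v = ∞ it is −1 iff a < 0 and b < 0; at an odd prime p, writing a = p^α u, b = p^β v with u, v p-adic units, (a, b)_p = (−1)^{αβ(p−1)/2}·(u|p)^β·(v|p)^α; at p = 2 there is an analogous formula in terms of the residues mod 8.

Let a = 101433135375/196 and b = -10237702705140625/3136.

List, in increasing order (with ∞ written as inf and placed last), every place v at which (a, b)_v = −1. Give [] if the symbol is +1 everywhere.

Mod squares: a ≡ 2015, b ≡ -17329. Check v ∈ {∞, 2, 3, 5, 7, 11, 13, 31, 43}.
v=5: a=5^3·(≡3), b=5^6·(≡1) mod 5; (3|5)=-1, (1|5)=+1; (−1)^{3·6·2}·(-1)^6·(+1)^3 = +1.
v=31: a=31^1·(≡11), b=31^1·(≡13) mod 31; (11|31)=-1, (13|31)=-1; (−1)^{1·1·15}·(-1)^1·(-1)^1 = -1.
v=2: v_2(a)=-2, v_2(b)=-6; units ≡ 7, 7 (mod 8); ε·ε+αω+βω = 1·1+-2·0+-6·0 ≡ 1  ⇒  (a,b)_2 = -1.
v=∞: 2015 > 0 and -17329 < 0  ⇒  (a,b)_∞ = +1.
v=13: a=13^1·(≡4), b=13^3·(≡2) mod 13; (4|13)=+1, (2|13)=-1; (−1)^{1·3·6}·(+1)^3·(-1)^1 = -1.
v=11: a=11^2·(≡6), b=11^2·(≡8) mod 11; (6|11)=-1, (8|11)=-1; (−1)^{2·2·5}·(-1)^2·(-1)^2 = +1.
v=7: a=7^-2·(≡3), b=7^-2·(≡6) mod 7; (3|7)=-1, (6|7)=-1; (−1)^{-2·-2·3}·(-1)^-2·(-1)^-2 = +1.
v=43: a=43^2·(≡20), b=43^3·(≡27) mod 43; (20|43)=-1, (27|43)=-1; (−1)^{2·3·21}·(-1)^3·(-1)^2 = -1.
v=3: a=3^2·(≡2), b=3^0·(≡2) mod 3; (2|3)=-1, (2|3)=-1; (−1)^{2·0·1}·(-1)^0·(-1)^2 = +1.
Ram(2015, -17329) = {2, 13, 31, 43}; no ℚ_2-point on the conic.

[2, 13, 31, 43]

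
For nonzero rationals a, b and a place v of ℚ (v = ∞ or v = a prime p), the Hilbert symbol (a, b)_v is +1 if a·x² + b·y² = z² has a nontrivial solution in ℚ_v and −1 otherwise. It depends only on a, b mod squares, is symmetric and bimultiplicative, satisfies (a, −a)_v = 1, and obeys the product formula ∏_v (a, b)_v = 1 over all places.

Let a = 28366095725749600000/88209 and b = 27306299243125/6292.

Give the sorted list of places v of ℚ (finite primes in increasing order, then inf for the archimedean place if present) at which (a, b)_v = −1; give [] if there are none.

[5, 7, 13, 29]

(a, b) ≡ (35815, 60697) mod (ℚ^×)²; places V = {2, 3, 5, 7, 11, 13, 19, 23, 29, ∞}.
(a,b)_3: α=-6, u≡1; β=0, v≡1 (mod 3); (1|3)=+1, (1|3)=+1; sign (−1)^0·+1^0·+1^-6 = +1.
(a,b)_29: α=1, u≡26; β=1, v≡23 (mod 29); (26|29)=-1, (23|29)=+1; sign (−1)^0·-1^1·+1^1 = -1.
(a,b)_23: α=4, u≡1; β=3, v≡17 (mod 23); (1|23)=+1, (17|23)=-1; sign (−1)^0·+1^3·-1^4 = +1.
(a,b)_7: α=2, u≡5; β=3, v≡6 (mod 7); (5|7)=-1, (6|7)=-1; sign (−1)^0·-1^3·-1^2 = -1.
(a,b)_13: α=1, u≡1; β=-1, v≡2 (mod 13); (1|13)=+1, (2|13)=-1; sign (−1)^0·+1^-1·-1^1 = -1.
(a,b)_2: α=8, β=-2; u≡7, v≡1 (mod 8); ε(u)ε(v)=1·0, αω(v)=8·0, βω(u)=-2·0; sum ≡ 0  ⇒  +1.
(a,b)_∞: sgn(35815)=+, sgn(60697)=+, so +1.
(a,b)_11: α=-2, u≡2; β=-2, v≡7 (mod 11); (2|11)=-1, (7|11)=-1; sign (−1)^0·-1^-2·-1^-2 = +1.
(a,b)_5: α=5, u≡3; β=4, v≡2 (mod 5); (3|5)=-1, (2|5)=-1; sign (−1)^0·-1^4·-1^5 = -1.
(a,b)_19: α=3, u≡17; β=2, v≡4 (mod 19); (17|19)=+1, (4|19)=+1; sign (−1)^0·+1^2·+1^3 = +1.
|Ram(35815, 60697)| = 4, even; anisotropic at {5, 7, 13, 29}.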